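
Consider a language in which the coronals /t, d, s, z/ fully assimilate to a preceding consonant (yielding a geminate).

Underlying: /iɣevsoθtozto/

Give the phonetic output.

/s/ after /v/ → [v] (total assimilation)
/t/ after /θ/ → [θ] (total assimilation)
/t/ after /z/ → [z] (total assimilation)

[iɣevvoθθozzo]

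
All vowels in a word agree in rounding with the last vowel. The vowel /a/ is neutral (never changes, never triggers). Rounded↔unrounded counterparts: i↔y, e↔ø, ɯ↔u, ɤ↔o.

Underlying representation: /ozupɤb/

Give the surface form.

/o/ harmonizes with /ɤ/ ([-round]) → [ɤ]
/u/ harmonizes with /ɤ/ ([-round]) → [ɯ]

[ɤzɯpɤb]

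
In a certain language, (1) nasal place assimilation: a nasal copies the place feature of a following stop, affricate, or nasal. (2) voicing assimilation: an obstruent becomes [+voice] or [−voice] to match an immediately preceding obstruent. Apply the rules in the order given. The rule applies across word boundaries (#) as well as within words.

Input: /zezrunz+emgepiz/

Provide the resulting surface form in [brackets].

Rule 1: /m/ before /g/ (velar) → [ŋ]
After rule 1: zezrunz+eŋgepiz
Rule 2: no segment meets the rule's conditions; no change.

[zezrunz+eŋgepiz]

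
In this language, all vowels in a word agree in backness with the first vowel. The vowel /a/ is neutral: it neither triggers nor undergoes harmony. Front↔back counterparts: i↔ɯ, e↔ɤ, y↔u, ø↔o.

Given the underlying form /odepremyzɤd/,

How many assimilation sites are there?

/e/ harmonizes with /o/ ([+back]) → [ɤ]
/e/ harmonizes with /o/ ([+back]) → [ɤ]
/y/ harmonizes with /o/ ([+back]) → [u]
3 segments change.

3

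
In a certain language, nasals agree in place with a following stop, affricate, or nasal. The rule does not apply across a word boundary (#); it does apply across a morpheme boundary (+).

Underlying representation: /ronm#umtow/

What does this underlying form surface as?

/n/ before /m/ (labial) → [m]
/m/ before /t/ (alveolar) → [n]

[romm#untow]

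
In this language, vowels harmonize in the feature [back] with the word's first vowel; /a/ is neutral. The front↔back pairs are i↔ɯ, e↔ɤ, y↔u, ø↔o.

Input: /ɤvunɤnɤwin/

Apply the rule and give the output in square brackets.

[ɤvunɤnɤwɯn]

/i/ harmonizes with /ɤ/ ([+back]) → [ɯ]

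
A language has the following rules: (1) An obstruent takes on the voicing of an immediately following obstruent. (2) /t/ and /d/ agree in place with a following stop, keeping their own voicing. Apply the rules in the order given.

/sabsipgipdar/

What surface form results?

[sapsibgibdar]

Rule 1: /b/ before /s/ (voiceless) → [p]
Rule 1: /p/ before /g/ (voiced) → [b]
Rule 1: /p/ before /d/ (voiced) → [b]
After rule 1: sapsibgibdar
Rule 2: no segment meets the rule's conditions; no change.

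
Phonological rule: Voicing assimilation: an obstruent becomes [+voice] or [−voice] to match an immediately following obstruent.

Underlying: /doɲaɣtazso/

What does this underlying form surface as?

/ɣ/ before /t/ (voiceless) → [x]
/z/ before /s/ (voiceless) → [s]

[doɲaxtasso]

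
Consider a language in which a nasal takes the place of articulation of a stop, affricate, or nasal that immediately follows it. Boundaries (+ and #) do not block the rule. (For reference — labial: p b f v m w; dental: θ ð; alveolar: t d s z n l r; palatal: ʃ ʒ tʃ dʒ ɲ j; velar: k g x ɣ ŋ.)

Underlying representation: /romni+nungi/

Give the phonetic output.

/m/ before /n/ (alveolar) → [n]
/n/ before /g/ (velar) → [ŋ]

[ronni+nuŋgi]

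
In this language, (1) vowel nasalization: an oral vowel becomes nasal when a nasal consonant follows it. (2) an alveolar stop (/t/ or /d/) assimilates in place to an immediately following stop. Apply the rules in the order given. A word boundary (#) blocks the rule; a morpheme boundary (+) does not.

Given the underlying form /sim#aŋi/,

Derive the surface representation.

[sĩm#ãŋi]

Rule 1: /i/ before nasal /m/ → [ĩ]
Rule 1: /a/ before nasal /ŋ/ → [ã]
After rule 1: sĩm#ãŋi
Rule 2: no segment meets the rule's conditions; no change.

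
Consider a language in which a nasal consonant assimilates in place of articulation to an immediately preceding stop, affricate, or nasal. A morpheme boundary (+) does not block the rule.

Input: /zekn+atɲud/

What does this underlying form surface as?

/n/ after /k/ (velar) → [ŋ]
/ɲ/ after /t/ (alveolar) → [n]

[zekŋ+atnud]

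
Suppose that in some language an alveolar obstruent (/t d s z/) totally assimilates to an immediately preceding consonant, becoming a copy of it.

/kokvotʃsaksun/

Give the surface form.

/s/ after /tʃ/ → [tʃ] (total assimilation)
/s/ after /k/ → [k] (total assimilation)

[kokvotʃtʃakkun]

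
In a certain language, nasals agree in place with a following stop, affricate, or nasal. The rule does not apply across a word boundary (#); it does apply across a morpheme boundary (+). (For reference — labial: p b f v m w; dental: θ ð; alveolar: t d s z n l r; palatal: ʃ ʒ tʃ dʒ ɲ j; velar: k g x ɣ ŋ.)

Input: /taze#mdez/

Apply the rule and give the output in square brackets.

/m/ before /d/ (alveolar) → [n]

[taze#ndez]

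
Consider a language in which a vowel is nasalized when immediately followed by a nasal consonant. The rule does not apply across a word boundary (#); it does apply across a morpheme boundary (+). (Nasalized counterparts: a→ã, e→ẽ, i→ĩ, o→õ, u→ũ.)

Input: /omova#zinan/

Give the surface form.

[õmova#zĩnãn]

/o/ before nasal /m/ → [õ]
/i/ before nasal /n/ → [ĩ]
/a/ before nasal /n/ → [ã]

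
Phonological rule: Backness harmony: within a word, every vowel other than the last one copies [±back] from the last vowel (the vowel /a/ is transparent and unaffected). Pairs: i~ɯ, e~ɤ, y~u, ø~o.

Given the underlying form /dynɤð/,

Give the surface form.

/y/ harmonizes with /ɤ/ ([+back]) → [u]

[dunɤð]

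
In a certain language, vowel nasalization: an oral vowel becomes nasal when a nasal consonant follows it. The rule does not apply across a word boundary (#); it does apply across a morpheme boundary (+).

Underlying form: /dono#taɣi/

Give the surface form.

/o/ before nasal /n/ → [õ]

[dõno#taɣi]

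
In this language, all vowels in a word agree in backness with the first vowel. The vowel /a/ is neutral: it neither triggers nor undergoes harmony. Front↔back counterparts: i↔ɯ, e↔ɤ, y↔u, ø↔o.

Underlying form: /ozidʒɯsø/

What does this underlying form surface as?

/i/ harmonizes with /o/ ([+back]) → [ɯ]
/ø/ harmonizes with /o/ ([+back]) → [o]

[ozɯdʒɯso]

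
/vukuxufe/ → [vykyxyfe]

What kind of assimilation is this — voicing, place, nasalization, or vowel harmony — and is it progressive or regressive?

/u/→[y] /u/→[y] /u/→[y].
Vowels agree with the last vowel, so the harmony is regressive.

vowel harmony, regressive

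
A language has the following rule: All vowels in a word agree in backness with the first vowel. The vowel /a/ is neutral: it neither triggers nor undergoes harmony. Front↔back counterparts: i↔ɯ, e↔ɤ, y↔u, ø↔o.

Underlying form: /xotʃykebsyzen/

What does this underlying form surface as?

/y/ harmonizes with /o/ ([+back]) → [u]
/e/ harmonizes with /o/ ([+back]) → [ɤ]
/y/ harmonizes with /o/ ([+back]) → [u]
/e/ harmonizes with /o/ ([+back]) → [ɤ]

[xotʃukɤbsuzɤn]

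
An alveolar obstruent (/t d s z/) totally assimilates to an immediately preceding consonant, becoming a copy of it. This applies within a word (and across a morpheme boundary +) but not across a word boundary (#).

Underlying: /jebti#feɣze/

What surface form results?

/t/ after /b/ → [b] (total assimilation)
/z/ after /ɣ/ → [ɣ] (total assimilation)

[jebbi#feɣɣe]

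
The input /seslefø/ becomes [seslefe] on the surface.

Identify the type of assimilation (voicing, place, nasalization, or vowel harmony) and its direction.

/ø/→[e].
Vowels agree with the first vowel, so the harmony is progressive.

vowel harmony, progressive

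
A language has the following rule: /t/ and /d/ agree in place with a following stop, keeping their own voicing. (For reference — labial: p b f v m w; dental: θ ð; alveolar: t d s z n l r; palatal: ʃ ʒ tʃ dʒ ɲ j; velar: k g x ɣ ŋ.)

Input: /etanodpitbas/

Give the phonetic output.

[etanobpipbas]

/d/ before /p/ (labial) → [b]
/t/ before /b/ (labial) → [p]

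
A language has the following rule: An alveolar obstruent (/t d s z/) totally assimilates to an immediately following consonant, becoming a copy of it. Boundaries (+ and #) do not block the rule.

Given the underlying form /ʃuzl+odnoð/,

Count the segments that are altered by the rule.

2

/z/ before /l/ → [l] (total assimilation)
/d/ before /n/ → [n] (total assimilation)
2 segments change.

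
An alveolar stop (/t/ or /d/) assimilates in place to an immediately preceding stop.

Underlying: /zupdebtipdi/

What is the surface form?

[zupbebpipbi]

/d/ after /p/ (labial) → [b]
/t/ after /b/ (labial) → [p]
/d/ after /p/ (labial) → [b]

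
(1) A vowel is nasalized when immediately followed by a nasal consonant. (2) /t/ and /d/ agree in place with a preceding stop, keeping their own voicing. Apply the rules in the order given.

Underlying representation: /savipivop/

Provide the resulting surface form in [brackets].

[savipivop]

Rule 1: no segment meets the rule's conditions; no change.
After rule 1: savipivop
Rule 2: no segment meets the rule's conditions; no change.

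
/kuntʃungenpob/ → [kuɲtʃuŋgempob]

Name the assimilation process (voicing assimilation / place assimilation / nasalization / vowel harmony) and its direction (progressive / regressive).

/n/→[ɲ] /n/→[ŋ] /n/→[m].
Each target copies a feature from the following segment, so the direction is regressive.

place assimilation, regressive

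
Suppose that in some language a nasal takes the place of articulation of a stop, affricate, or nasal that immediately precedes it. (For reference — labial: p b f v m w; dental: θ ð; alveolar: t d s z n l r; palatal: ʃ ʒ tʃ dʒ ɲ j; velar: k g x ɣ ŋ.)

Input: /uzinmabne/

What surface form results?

/m/ after /n/ (alveolar) → [n]
/n/ after /b/ (labial) → [m]

[uzinnabme]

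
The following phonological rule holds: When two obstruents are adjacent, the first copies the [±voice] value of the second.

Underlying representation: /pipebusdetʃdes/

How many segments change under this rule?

/s/ before /d/ (voiced) → [z]
/tʃ/ before /d/ (voiced) → [dʒ]
2 segments change.

2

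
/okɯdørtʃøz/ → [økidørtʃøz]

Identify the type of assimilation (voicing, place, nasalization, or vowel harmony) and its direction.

vowel harmony, regressive

/o/→[ø] /ɯ/→[i].
Vowels agree with the last vowel, so the harmony is regressive.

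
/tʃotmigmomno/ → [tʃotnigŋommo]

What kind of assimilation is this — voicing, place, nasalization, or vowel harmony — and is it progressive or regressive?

place assimilation, progressive

/m/→[n] /m/→[ŋ] /n/→[m].
Each target copies a feature from the preceding segment, so the direction is progressive.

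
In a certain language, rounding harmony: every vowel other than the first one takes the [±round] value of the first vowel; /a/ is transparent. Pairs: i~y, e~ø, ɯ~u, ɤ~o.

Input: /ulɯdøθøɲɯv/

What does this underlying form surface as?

/ɯ/ harmonizes with /u/ ([+round]) → [u]
/ɯ/ harmonizes with /u/ ([+round]) → [u]

[uludøθøɲuv]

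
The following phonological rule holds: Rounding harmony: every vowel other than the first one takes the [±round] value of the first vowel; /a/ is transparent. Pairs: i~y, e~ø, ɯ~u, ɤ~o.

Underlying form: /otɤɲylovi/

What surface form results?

[otoɲylovy]

/ɤ/ harmonizes with /o/ ([+round]) → [o]
/i/ harmonizes with /o/ ([+round]) → [y]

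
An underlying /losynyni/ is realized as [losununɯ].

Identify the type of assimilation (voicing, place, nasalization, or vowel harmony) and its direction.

/y/→[u] /y/→[u] /i/→[ɯ].
Vowels agree with the first vowel, so the harmony is progressive.

vowel harmony, progressive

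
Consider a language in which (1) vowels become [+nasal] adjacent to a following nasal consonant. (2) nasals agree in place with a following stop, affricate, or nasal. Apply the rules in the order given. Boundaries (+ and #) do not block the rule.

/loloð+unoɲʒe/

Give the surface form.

Rule 1: /u/ before nasal /n/ → [ũ]
Rule 1: /o/ before nasal /ɲ/ → [õ]
After rule 1: loloð+ũnõɲʒe
Rule 2: no segment meets the rule's conditions; no change.

[loloð+ũnõɲʒe]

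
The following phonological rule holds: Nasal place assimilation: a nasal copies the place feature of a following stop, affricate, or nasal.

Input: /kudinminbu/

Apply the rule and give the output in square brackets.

[kudimmimbu]

/n/ before /m/ (labial) → [m]
/n/ before /b/ (labial) → [m]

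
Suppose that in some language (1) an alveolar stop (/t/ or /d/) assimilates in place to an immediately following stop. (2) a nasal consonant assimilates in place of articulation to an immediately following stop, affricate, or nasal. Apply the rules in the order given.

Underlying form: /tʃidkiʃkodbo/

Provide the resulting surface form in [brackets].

Rule 1: /d/ before /k/ (velar) → [g]
Rule 1: /d/ before /b/ (labial) → [b]
After rule 1: tʃigkiʃkobbo
Rule 2: no segment meets the rule's conditions; no change.

[tʃigkiʃkobbo]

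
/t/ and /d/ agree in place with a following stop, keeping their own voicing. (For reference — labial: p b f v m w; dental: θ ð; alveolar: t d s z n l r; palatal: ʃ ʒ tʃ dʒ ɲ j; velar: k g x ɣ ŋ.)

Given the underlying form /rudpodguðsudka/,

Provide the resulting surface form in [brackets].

/d/ before /p/ (labial) → [b]
/d/ before /g/ (velar) → [g]
/d/ before /k/ (velar) → [g]

[rubpogguðsugka]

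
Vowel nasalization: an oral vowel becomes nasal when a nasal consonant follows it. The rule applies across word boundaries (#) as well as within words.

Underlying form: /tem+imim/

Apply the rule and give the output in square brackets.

/e/ before nasal /m/ → [ẽ]
/i/ before nasal /m/ → [ĩ]
/i/ before nasal /m/ → [ĩ]

[tẽm+ĩmĩm]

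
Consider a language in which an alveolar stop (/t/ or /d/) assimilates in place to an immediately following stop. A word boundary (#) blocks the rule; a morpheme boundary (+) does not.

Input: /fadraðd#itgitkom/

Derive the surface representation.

[fadraðd#ikgikkom]

/t/ before /g/ (velar) → [k]
/t/ before /k/ (velar) → [k]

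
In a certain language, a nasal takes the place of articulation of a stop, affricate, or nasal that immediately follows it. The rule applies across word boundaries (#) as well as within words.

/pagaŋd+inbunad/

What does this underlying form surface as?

[pagand+imbunad]

/ŋ/ before /d/ (alveolar) → [n]
/n/ before /b/ (labial) → [m]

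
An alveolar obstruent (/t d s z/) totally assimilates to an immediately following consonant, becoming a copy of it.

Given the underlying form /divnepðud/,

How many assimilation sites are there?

No segment meets the rule's conditions.

0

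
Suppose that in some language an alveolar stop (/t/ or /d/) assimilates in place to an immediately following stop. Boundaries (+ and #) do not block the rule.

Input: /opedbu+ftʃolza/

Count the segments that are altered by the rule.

1

/d/ before /b/ (labial) → [b]
1 segment changes.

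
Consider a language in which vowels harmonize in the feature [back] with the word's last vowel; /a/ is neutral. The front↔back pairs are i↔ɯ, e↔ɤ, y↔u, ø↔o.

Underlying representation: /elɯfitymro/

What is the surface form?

[ɤlɯfɯtumro]

/e/ harmonizes with /o/ ([+back]) → [ɤ]
/i/ harmonizes with /o/ ([+back]) → [ɯ]
/y/ harmonizes with /o/ ([+back]) → [u]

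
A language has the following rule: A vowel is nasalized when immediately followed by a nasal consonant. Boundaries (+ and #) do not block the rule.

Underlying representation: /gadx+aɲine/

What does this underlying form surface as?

[gadx+ãɲĩne]

/a/ before nasal /ɲ/ → [ã]
/i/ before nasal /n/ → [ĩ]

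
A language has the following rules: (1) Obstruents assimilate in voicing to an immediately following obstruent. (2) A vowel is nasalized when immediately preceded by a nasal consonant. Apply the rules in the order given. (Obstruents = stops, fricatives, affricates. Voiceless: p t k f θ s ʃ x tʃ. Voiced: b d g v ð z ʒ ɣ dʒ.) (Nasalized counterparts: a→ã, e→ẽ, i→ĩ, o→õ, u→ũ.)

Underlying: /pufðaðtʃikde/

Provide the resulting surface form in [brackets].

[puvðaθtʃigde]

Rule 1: /f/ before /ð/ (voiced) → [v]
Rule 1: /ð/ before /tʃ/ (voiceless) → [θ]
Rule 1: /k/ before /d/ (voiced) → [g]
After rule 1: puvðaθtʃigde
Rule 2: no segment meets the rule's conditions; no change.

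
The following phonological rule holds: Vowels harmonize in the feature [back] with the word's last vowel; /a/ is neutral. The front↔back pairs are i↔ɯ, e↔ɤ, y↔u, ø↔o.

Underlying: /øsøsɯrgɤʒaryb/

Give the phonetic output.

/ɯ/ harmonizes with /y/ ([-back]) → [i]
/ɤ/ harmonizes with /y/ ([-back]) → [e]

[øsøsirgeʒaryb]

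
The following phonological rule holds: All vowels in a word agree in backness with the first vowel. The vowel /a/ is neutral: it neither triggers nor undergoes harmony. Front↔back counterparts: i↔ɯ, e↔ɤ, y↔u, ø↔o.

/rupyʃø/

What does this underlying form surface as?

[rupuʃo]

/y/ harmonizes with /u/ ([+back]) → [u]
/ø/ harmonizes with /u/ ([+back]) → [o]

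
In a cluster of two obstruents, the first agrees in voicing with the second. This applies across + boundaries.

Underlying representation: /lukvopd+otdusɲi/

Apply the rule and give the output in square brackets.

/k/ before /v/ (voiced) → [g]
/p/ before /d/ (voiced) → [b]
/t/ before /d/ (voiced) → [d]

[lugvobd+oddusɲi]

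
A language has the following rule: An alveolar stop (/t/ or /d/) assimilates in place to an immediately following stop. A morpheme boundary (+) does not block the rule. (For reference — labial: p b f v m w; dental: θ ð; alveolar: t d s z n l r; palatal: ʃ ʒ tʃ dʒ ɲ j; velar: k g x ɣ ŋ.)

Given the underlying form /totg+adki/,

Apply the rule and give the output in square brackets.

/t/ before /g/ (velar) → [k]
/d/ before /k/ (velar) → [g]

[tokg+agki]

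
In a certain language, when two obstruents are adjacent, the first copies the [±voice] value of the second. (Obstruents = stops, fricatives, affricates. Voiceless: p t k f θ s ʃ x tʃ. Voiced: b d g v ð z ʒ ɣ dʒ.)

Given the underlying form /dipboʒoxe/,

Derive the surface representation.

[dibboʒoxe]

/p/ before /b/ (voiced) → [b]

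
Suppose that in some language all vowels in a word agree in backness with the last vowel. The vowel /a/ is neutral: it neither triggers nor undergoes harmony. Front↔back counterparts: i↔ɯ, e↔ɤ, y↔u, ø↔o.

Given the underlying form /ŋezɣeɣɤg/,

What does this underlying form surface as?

/e/ harmonizes with /ɤ/ ([+back]) → [ɤ]
/e/ harmonizes with /ɤ/ ([+back]) → [ɤ]

[ŋɤzɣɤɣɤg]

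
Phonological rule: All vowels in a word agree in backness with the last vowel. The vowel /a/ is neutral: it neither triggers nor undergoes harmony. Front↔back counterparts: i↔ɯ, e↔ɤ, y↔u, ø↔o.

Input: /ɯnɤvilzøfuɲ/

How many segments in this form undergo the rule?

2

/i/ harmonizes with /u/ ([+back]) → [ɯ]
/ø/ harmonizes with /u/ ([+back]) → [o]
2 segments change.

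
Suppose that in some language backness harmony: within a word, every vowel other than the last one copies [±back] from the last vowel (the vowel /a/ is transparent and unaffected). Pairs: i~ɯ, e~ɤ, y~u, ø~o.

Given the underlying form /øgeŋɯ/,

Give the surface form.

[ogɤŋɯ]

/ø/ harmonizes with /ɯ/ ([+back]) → [o]
/e/ harmonizes with /ɯ/ ([+back]) → [ɤ]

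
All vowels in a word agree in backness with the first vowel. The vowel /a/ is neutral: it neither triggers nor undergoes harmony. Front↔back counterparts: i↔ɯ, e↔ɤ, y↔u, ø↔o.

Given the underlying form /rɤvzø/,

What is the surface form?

[rɤvzo]

/ø/ harmonizes with /ɤ/ ([+back]) → [o]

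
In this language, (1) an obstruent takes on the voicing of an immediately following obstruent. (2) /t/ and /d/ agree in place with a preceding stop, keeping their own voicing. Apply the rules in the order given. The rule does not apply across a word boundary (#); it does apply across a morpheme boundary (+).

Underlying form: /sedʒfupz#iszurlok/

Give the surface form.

[setʃfubz#izzurlok]

Rule 1: /dʒ/ before /f/ (voiceless) → [tʃ]
Rule 1: /p/ before /z/ (voiced) → [b]
Rule 1: /s/ before /z/ (voiced) → [z]
After rule 1: setʃfubz#izzurlok
Rule 2: no segment meets the rule's conditions; no change.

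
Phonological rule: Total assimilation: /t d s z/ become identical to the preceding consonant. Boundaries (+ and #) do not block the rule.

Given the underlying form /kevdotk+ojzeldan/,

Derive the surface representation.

[kevvotk+ojjellan]

/d/ after /v/ → [v] (total assimilation)
/z/ after /j/ → [j] (total assimilation)
/d/ after /l/ → [l] (total assimilation)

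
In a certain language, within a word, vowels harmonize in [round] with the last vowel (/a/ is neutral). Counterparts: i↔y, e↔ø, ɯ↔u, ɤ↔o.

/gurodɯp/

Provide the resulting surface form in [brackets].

[gɯrɤdɯp]

/u/ harmonizes with /ɯ/ ([-round]) → [ɯ]
/o/ harmonizes with /ɯ/ ([-round]) → [ɤ]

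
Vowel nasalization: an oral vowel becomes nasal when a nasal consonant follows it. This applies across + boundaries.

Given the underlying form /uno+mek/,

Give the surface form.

[ũnõ+mek]

/u/ before nasal /n/ → [ũ]
/o/ before nasal /m/ → [õ]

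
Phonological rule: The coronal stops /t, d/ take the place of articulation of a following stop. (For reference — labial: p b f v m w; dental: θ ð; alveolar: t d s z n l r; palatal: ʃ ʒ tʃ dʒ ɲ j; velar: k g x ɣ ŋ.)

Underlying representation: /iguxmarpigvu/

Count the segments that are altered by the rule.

No segment meets the rule's conditions.

0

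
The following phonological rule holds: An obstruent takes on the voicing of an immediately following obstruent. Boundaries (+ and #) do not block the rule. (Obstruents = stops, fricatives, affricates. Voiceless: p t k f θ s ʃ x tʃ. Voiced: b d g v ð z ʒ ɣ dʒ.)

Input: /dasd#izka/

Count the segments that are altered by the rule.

/s/ before /d/ (voiced) → [z]
/z/ before /k/ (voiceless) → [s]
2 segments change.

2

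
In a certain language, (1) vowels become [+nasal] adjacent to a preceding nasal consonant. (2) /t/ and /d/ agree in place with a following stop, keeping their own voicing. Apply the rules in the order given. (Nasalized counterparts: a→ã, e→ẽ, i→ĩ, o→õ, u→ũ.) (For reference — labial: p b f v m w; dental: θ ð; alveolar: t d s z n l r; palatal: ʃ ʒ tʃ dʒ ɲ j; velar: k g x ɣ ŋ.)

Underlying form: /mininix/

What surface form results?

[mĩnĩnĩx]

Rule 1: /i/ after nasal /m/ → [ĩ]
Rule 1: /i/ after nasal /n/ → [ĩ]
Rule 1: /i/ after nasal /n/ → [ĩ]
After rule 1: mĩnĩnĩx
Rule 2: no segment meets the rule's conditions; no change.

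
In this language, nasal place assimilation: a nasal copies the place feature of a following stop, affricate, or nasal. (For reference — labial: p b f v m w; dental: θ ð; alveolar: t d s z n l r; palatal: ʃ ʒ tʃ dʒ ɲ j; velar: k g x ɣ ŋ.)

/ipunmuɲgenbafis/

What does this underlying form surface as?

/n/ before /m/ (labial) → [m]
/ɲ/ before /g/ (velar) → [ŋ]
/n/ before /b/ (labial) → [m]

[ipummuŋgembafis]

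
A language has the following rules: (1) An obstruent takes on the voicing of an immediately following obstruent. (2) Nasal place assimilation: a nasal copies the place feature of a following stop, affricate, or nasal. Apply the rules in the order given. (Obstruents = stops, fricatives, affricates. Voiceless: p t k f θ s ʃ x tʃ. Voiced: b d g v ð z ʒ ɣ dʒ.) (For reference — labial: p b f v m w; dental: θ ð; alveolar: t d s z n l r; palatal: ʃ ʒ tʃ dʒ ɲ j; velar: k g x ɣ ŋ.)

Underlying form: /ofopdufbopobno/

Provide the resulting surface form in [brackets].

[ofobduvbopobno]

Rule 1: /p/ before /d/ (voiced) → [b]
Rule 1: /f/ before /b/ (voiced) → [v]
After rule 1: ofobduvbopobno
Rule 2: no segment meets the rule's conditions; no change.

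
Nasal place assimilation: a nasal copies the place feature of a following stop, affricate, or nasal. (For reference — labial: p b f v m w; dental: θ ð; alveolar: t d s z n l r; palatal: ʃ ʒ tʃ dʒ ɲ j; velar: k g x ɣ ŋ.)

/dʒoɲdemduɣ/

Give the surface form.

/ɲ/ before /d/ (alveolar) → [n]
/m/ before /d/ (alveolar) → [n]

[dʒondenduɣ]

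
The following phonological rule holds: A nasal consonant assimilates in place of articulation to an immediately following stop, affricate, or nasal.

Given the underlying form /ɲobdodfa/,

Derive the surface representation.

[ɲobdodfa]

no segment meets the rule's conditions; no change.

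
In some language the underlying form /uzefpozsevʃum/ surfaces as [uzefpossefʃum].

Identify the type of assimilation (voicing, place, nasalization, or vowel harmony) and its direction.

/z/→[s] /v/→[f].
Each target copies a feature from the following segment, so the direction is regressive.

voicing assimilation, regressive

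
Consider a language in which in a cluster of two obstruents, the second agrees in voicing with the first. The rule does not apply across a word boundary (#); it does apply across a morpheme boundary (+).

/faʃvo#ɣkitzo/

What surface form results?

[faʃfo#ɣgitso]

/v/ after /ʃ/ (voiceless) → [f]
/k/ after /ɣ/ (voiced) → [g]
/z/ after /t/ (voiceless) → [s]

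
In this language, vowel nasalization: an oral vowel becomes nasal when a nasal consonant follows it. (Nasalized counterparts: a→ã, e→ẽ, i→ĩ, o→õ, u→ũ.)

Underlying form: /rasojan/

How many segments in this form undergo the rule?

1

/a/ before nasal /n/ → [ã]
1 segment changes.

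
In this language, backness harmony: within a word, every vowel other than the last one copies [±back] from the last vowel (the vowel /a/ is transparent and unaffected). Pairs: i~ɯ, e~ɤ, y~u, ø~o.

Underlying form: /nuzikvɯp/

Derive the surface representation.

[nuzɯkvɯp]

/i/ harmonizes with /ɯ/ ([+back]) → [ɯ]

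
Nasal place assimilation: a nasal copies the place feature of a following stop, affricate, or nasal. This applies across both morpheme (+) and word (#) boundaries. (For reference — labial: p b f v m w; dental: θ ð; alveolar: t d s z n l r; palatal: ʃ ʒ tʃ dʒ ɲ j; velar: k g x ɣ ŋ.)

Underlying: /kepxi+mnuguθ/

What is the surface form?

[kepxi+nnuguθ]

/m/ before /n/ (alveolar) → [n]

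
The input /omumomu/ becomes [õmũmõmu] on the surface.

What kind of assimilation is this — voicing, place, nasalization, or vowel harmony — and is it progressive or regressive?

/o/→[õ] /u/→[ũ] /o/→[õ].
Each target copies a feature from the following segment, so the direction is regressive.

nasalization, regressive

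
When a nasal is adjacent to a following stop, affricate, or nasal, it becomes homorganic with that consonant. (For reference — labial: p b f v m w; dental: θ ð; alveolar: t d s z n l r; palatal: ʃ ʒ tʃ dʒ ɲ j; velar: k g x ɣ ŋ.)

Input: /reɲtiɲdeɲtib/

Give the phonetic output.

[rentindentib]

/ɲ/ before /t/ (alveolar) → [n]
/ɲ/ before /d/ (alveolar) → [n]
/ɲ/ before /t/ (alveolar) → [n]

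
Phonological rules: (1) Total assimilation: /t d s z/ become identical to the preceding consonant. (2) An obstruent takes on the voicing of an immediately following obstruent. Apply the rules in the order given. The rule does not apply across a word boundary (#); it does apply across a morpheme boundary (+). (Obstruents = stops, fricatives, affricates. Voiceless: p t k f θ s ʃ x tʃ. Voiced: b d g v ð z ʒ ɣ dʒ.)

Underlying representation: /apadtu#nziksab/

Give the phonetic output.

Rule 1: /t/ after /d/ → [d] (total assimilation)
Rule 1: /z/ after /n/ → [n] (total assimilation)
Rule 1: /s/ after /k/ → [k] (total assimilation)
After rule 1: apaddu#nnikkab
Rule 2: no segment meets the rule's conditions; no change.

[apaddu#nnikkab]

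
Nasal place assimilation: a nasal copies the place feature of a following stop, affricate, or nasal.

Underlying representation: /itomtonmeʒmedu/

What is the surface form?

[itontommeʒmedu]

/m/ before /t/ (alveolar) → [n]
/n/ before /m/ (labial) → [m]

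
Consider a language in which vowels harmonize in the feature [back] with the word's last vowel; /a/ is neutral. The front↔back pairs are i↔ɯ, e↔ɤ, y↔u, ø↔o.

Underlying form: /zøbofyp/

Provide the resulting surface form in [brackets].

/o/ harmonizes with /y/ ([-back]) → [ø]

[zøbøfyp]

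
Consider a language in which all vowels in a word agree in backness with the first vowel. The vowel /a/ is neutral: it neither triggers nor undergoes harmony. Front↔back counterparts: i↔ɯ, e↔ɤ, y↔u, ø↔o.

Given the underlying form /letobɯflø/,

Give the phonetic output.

/o/ harmonizes with /e/ ([-back]) → [ø]
/ɯ/ harmonizes with /e/ ([-back]) → [i]

[letøbiflø]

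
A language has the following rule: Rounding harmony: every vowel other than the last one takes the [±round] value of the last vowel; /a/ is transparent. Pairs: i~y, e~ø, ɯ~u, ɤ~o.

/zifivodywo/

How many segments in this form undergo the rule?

/i/ harmonizes with /o/ ([+round]) → [y]
/i/ harmonizes with /o/ ([+round]) → [y]
2 segments change.

2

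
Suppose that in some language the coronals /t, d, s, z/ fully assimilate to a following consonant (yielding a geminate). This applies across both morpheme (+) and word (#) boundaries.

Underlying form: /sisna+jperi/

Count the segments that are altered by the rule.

/s/ before /n/ → [n] (total assimilation)
1 segment changes.

1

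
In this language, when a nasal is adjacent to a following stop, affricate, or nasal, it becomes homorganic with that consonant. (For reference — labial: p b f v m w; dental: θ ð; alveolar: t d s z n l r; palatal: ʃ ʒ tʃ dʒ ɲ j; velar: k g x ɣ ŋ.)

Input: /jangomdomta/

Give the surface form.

/n/ before /g/ (velar) → [ŋ]
/m/ before /d/ (alveolar) → [n]
/m/ before /t/ (alveolar) → [n]

[jaŋgondonta]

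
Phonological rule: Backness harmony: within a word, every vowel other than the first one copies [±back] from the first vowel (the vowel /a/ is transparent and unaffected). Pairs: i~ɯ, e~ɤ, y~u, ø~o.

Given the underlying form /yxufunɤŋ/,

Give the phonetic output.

[yxyfyneŋ]

/u/ harmonizes with /y/ ([-back]) → [y]
/u/ harmonizes with /y/ ([-back]) → [y]
/ɤ/ harmonizes with /y/ ([-back]) → [e]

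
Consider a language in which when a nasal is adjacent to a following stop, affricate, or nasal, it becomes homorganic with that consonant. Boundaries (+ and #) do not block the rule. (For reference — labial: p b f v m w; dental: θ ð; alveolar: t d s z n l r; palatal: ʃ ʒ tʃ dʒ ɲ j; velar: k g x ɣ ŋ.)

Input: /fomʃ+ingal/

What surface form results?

/n/ before /g/ (velar) → [ŋ]

[fomʃ+iŋgal]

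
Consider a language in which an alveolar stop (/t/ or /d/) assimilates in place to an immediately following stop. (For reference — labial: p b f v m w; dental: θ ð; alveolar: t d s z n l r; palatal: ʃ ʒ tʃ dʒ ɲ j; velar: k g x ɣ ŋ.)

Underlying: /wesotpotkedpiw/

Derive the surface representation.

/t/ before /p/ (labial) → [p]
/t/ before /k/ (velar) → [k]
/d/ before /p/ (labial) → [b]

[wesoppokkebpiw]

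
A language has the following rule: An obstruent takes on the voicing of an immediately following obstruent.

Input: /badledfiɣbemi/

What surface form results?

/d/ before /f/ (voiceless) → [t]

[badletfiɣbemi]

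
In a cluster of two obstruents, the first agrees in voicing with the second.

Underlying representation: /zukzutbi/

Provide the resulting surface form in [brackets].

[zugzudbi]

/k/ before /z/ (voiced) → [g]
/t/ before /b/ (voiced) → [d]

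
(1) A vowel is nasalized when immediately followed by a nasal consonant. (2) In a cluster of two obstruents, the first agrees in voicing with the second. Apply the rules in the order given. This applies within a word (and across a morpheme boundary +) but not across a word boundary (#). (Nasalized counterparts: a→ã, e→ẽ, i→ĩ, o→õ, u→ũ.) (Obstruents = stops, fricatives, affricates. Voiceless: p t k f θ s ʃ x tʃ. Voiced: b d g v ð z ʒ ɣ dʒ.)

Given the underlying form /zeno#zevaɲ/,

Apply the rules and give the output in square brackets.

[zẽno#zevãɲ]

Rule 1: /e/ before nasal /n/ → [ẽ]
Rule 1: /a/ before nasal /ɲ/ → [ã]
After rule 1: zẽno#zevãɲ
Rule 2: no segment meets the rule's conditions; no change.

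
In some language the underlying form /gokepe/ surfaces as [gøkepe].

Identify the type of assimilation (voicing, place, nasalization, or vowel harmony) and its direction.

/o/→[ø].
Vowels agree with the last vowel, so the harmony is regressive.

vowel harmony, regressive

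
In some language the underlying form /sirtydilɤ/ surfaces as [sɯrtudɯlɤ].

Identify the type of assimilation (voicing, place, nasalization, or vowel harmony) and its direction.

/i/→[ɯ] /y/→[u] /i/→[ɯ].
Vowels agree with the last vowel, so the harmony is regressive.

vowel harmony, regressive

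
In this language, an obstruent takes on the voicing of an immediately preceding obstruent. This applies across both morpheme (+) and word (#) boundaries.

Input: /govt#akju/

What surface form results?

[govd#akju]

/t/ after /v/ (voiced) → [d]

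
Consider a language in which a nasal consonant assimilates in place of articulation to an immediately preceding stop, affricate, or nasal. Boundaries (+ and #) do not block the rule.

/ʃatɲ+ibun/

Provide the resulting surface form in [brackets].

/ɲ/ after /t/ (alveolar) → [n]

[ʃatn+ibun]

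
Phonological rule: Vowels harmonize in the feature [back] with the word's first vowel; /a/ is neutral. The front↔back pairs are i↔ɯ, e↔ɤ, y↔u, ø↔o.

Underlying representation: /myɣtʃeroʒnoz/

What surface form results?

[myɣtʃerøʒnøz]

/o/ harmonizes with /y/ ([-back]) → [ø]
/o/ harmonizes with /y/ ([-back]) → [ø]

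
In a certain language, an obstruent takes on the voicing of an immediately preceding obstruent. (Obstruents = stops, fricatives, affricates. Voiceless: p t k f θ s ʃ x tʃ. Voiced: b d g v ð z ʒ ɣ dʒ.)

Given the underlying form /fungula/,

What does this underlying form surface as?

no segment meets the rule's conditions; no change.

[fungula]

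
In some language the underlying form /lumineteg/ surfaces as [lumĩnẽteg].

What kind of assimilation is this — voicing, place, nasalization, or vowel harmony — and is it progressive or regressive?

nasalization, progressive

/i/→[ĩ] /e/→[ẽ].
Each target copies a feature from the preceding segment, so the direction is progressive.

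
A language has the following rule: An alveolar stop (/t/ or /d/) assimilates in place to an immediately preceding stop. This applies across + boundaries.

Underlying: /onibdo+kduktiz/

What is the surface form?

[onibbo+kgukkiz]

/d/ after /b/ (labial) → [b]
/d/ after /k/ (velar) → [g]
/t/ after /k/ (velar) → [k]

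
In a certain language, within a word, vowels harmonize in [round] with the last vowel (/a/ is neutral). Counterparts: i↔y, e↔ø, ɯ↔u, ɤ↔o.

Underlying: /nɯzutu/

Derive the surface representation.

/ɯ/ harmonizes with /u/ ([+round]) → [u]

[nuzutu]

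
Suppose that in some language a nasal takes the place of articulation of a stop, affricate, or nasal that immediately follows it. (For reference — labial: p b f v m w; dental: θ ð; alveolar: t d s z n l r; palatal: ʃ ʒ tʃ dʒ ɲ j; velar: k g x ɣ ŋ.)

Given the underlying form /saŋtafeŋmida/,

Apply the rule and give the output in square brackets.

[santafemmida]

/ŋ/ before /t/ (alveolar) → [n]
/ŋ/ before /m/ (labial) → [m]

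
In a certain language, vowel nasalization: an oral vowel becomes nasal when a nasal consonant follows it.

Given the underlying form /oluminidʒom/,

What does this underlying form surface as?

[olũmĩnidʒõm]

/u/ before nasal /m/ → [ũ]
/i/ before nasal /n/ → [ĩ]
/o/ before nasal /m/ → [õ]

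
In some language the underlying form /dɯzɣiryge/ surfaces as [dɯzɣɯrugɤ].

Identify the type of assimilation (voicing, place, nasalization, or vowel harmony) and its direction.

/i/→[ɯ] /y/→[u] /e/→[ɤ].
Vowels agree with the first vowel, so the harmony is progressive.

vowel harmony, progressive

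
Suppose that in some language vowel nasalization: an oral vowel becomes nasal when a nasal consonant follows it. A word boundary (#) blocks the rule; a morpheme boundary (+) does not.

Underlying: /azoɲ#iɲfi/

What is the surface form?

/o/ before nasal /ɲ/ → [õ]
/i/ before nasal /ɲ/ → [ĩ]

[azõɲ#ĩɲfi]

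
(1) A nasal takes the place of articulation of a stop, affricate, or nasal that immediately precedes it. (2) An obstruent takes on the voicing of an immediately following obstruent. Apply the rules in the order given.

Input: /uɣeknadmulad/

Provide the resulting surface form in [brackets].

[uɣekŋadnulad]

Rule 1: /n/ after /k/ (velar) → [ŋ]
Rule 1: /m/ after /d/ (alveolar) → [n]
After rule 1: uɣekŋadnulad
Rule 2: no segment meets the rule's conditions; no change.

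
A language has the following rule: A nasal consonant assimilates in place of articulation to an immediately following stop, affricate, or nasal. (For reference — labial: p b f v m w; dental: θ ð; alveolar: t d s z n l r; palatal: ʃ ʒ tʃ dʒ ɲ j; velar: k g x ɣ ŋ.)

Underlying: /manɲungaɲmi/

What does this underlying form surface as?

[maɲɲuŋgammi]

/n/ before /ɲ/ (palatal) → [ɲ]
/n/ before /g/ (velar) → [ŋ]
/ɲ/ before /m/ (labial) → [m]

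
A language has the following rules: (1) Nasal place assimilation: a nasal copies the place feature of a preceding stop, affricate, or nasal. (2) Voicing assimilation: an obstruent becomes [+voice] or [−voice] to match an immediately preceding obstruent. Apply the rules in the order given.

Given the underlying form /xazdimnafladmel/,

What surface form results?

Rule 1: /n/ after /m/ (labial) → [m]
Rule 1: /m/ after /d/ (alveolar) → [n]
After rule 1: xazdimmafladnel
Rule 2: no segment meets the rule's conditions; no change.

[xazdimmafladnel]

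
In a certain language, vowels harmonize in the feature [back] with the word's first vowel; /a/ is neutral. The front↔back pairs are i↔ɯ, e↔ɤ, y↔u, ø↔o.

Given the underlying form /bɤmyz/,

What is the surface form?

[bɤmuz]

/y/ harmonizes with /ɤ/ ([+back]) → [u]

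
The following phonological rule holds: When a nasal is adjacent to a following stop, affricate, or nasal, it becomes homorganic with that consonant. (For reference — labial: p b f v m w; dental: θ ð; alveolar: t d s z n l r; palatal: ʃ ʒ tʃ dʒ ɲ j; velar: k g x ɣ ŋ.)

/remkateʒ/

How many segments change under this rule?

/m/ before /k/ (velar) → [ŋ]
1 segment changes.

1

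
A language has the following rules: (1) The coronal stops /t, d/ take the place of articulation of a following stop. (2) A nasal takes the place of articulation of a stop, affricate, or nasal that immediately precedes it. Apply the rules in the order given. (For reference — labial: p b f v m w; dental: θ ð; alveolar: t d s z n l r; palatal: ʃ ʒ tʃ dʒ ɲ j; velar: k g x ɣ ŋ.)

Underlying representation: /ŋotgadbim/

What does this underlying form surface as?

[ŋokgabbim]

Rule 1: /t/ before /g/ (velar) → [k]
Rule 1: /d/ before /b/ (labial) → [b]
After rule 1: ŋokgabbim
Rule 2: no segment meets the rule's conditions; no change.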